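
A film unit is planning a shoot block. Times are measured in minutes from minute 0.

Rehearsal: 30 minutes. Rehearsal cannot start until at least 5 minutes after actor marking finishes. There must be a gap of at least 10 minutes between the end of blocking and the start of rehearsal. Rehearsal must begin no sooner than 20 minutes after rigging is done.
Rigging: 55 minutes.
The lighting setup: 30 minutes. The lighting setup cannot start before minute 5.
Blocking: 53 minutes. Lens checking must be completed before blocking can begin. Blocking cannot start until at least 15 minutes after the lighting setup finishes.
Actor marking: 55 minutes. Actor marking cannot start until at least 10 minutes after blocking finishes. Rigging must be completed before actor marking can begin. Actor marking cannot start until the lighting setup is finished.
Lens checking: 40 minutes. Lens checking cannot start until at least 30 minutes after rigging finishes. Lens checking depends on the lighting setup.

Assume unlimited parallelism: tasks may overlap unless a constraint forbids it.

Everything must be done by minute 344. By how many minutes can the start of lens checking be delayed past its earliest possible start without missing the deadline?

The lighting setup cannot begin until its own release at minute 5. It runs from minute 5 to 5 + 30 = minute 35.
Rigging can start immediately at minute 0; it finishes at minute 55.
Lens checking needs all of rigging (finishes minute 55, plus 30-minute gap → minute 85); the lighting setup (finishes minute 35). That puts its earliest start at minute 85; it finishes at 85 + 40 = minute 125.

Working backward from the deadline:
Nothing follows rehearsal; the deadline of minute 344 is its only limit. It must start by 344 − 30 = minute 314.
Actor marking feeds into rehearsal (must start by minute 314, minus 5-minute gap → minute 309); so actor marking must finish by minute 309 and therefore start by minute 254.
Blocking must finish in time for actor marking (must start by minute 254, minus 10-minute gap → minute 244); rehearsal (must start by minute 314, minus 10-minute gap → minute 304). The tightest is minute 244, so blocking must start by 244 − 53 = minute 191.
Lens checking feeds into blocking (must start by minute 191); so lens checking must finish by minute 191 and therefore start by minute 151.
So lens checking can start as early as minute 85 and as late as minute 151, giving 151 − 85 = 66 minutes of slack.

66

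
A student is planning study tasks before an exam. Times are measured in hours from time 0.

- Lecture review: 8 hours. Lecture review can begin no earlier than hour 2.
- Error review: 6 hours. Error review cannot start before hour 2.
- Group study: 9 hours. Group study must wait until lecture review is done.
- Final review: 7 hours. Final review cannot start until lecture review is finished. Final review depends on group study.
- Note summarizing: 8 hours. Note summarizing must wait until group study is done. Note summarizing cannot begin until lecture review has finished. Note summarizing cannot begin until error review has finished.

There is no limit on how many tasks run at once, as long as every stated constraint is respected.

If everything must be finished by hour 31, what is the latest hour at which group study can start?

14

Note summarizing must finish by hour 31; it takes 8 hours, so it must start by 31 − 8 = hour 23.
Final review must finish by hour 31; it takes 7 hours, so it must start by 31 − 7 = hour 24.
Group study feeds note summarizing (must start by hour 23); final review (must start by hour 24). Taking the minimum, group study must finish by hour 23 and start by 23 − 9 = hour 14.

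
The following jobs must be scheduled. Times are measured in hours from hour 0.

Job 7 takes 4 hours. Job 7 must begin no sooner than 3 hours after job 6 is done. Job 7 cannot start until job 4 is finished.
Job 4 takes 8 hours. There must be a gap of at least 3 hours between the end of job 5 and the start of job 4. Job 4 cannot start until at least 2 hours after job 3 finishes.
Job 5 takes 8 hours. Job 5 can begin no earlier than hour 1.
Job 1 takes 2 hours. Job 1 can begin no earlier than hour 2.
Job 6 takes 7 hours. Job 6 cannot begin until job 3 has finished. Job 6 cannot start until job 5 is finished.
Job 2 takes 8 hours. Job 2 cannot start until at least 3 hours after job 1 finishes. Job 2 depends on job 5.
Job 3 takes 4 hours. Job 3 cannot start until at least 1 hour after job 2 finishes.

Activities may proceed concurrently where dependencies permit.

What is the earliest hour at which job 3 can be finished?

22

Job 5 cannot begin until its own release at hour 1. It runs from hour 1 to 1 + 8 = hour 9.
Job 1 cannot begin until its own release at hour 2. It runs from hour 2 to 2 + 2 = hour 4.
Job 2 has to wait for job 1 (finishes hour 4, plus 3-hour gap → hour 7); job 5 (finishes hour 9). The latest of these is hour 9, so job 2 runs hour 9 to 9 + 8 = hour 17.
After job 2 (finishes hour 17, plus 1-hour gap → hour 18), job 3 can start at hour 18 and finishes at hour 22.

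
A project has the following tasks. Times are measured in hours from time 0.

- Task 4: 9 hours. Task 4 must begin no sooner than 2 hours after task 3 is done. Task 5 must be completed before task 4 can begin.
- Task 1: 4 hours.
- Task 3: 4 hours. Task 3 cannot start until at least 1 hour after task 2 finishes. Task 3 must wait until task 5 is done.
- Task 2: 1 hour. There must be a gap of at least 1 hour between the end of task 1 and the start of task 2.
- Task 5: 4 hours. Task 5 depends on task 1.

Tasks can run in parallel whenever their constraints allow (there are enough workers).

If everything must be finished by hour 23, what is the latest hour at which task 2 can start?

6

Nothing follows task 4; the deadline of hour 23 is its only limit. It must start by 23 − 9 = hour 14.
Task 3 has to be done before task 4 (must start by hour 14, minus 2-hour gap → hour 12). That means finishing by hour 12, i.e. starting by 12 − 4 = hour 8.
Task 2 must finish before task 3 (must start by hour 8, minus 1-hour gap → hour 7). With a 1-hour duration, task 2 must start by 7 − 1 = hour 6.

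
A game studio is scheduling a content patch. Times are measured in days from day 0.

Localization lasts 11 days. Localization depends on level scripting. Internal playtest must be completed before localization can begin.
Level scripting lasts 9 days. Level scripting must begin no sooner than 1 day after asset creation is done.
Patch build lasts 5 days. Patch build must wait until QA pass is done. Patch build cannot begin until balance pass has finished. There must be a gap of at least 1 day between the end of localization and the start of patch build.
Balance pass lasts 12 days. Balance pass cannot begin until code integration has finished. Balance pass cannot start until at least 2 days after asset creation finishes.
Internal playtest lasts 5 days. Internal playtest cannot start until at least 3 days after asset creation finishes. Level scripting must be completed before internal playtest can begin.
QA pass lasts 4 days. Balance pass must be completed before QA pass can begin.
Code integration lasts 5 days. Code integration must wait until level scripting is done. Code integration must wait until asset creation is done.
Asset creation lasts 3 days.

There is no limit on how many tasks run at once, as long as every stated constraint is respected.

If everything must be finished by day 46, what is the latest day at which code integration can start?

To finish by day 46, patch build (duration 5) must start no later than day 41.
Since patch build (must start by day 41) depends on it, QA pass must finish by day 41. Backing off its 4-day duration gives a latest start of day 37.
Balance pass feeds QA pass (must start by day 37); patch build (must start by day 41). Taking the minimum, balance pass must finish by day 37 and start by 37 − 12 = day 25.
Code integration feeds into balance pass (must start by day 25); so code integration must finish by day 25 and therefore start by day 20.

20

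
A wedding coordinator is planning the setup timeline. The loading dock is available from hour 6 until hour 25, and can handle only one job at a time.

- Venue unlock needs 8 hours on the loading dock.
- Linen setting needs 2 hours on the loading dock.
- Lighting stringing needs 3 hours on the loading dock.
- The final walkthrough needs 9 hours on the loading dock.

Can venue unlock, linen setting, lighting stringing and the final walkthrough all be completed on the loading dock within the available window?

No

The loading dock window is 25 − 6 = 19 hours.
Running back to back, the jobs need 8 + 2 + 3 + 9 = 22 hours on the loading dock.
Since 22 > 19, they cannot all fit.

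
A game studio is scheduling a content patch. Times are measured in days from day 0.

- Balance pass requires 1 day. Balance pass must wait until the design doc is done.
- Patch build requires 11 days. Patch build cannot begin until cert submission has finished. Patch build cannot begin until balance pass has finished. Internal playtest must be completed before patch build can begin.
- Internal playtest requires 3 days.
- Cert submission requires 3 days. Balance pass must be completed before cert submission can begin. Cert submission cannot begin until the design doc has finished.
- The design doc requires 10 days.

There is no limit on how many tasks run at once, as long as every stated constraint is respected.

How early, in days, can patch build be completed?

25

Internal playtest has no prerequisites, so it starts at day 0 and finishes at day 3.
The design doc can start immediately at day 0; it finishes at day 10.
Balance pass cannot begin until the design doc (finishes day 10). It runs from day 10 to 10 + 1 = day 11.
For cert submission: balance pass (finishes day 11); the design doc (finishes day 10). Taking the maximum gives a start of day 11, and it finishes at 11 + 3 = day 14.
Patch build needs all of cert submission (finishes day 14); balance pass (finishes day 11); internal playtest (finishes day 3). That puts its earliest start at day 14; it finishes at 14 + 11 = day 25.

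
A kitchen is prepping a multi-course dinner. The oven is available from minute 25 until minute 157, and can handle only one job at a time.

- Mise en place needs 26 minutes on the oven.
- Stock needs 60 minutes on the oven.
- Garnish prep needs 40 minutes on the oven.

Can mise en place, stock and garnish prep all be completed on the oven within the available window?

The oven window is 157 − 25 = 132 minutes.
Running back to back, the jobs need 26 + 60 + 40 = 126 minutes on the oven.
Since 126 ≤ 132, they fit within the window.

Yes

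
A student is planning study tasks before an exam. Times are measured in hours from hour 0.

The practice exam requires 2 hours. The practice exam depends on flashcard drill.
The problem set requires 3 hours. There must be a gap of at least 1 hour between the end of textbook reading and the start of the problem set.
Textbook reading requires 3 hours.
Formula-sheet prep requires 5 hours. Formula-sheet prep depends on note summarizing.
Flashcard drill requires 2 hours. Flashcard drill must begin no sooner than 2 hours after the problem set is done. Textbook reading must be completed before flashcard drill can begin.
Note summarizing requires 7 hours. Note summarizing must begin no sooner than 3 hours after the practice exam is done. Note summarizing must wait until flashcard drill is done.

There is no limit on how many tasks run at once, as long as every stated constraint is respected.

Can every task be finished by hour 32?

Yes

Textbook reading has no prerequisites, so it starts at hour 0 and finishes at hour 3.
The problem set waits on textbook reading (finishes hour 3, plus 1-hour gap → hour 4), so it starts at hour 4 and finishes at 4 + 3 = hour 7.
Flashcard drill has to wait for the problem set (finishes hour 7, plus 2-hour gap → hour 9); textbook reading (finishes hour 3). The latest of these is hour 9, so flashcard drill runs hour 9 to 9 + 2 = hour 11.
The practice exam waits on flashcard drill (finishes hour 11), so it starts at hour 11 and finishes at 11 + 2 = hour 13.
For note summarizing: the practice exam (finishes hour 13, plus 3-hour gap → hour 16); flashcard drill (finishes hour 11). Taking the maximum gives a start of hour 16, and it finishes at 16 + 7 = hour 23.
Formula-sheet prep cannot begin until note summarizing (finishes hour 23). It runs from hour 23 to 23 + 5 = hour 28.
Every task is finished by hour 28, which is no later than the deadline of 32, so the schedule is feasible.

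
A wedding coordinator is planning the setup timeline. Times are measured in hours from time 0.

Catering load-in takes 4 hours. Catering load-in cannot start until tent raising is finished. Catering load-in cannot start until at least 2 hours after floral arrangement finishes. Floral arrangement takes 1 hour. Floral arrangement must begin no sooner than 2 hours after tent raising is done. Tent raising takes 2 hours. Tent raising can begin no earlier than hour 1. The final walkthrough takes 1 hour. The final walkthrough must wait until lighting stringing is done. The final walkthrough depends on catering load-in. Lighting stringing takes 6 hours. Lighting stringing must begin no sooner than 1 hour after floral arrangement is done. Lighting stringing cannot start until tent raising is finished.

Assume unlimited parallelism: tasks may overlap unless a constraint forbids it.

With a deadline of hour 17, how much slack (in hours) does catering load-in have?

4

After its own release at hour 1, tent raising can start at hour 1 and finishes at hour 3.
Floral arrangement cannot begin until tent raising (finishes hour 3, plus 2-hour gap → hour 5). It runs from hour 5 to 5 + 1 = hour 6.
Catering load-in needs all of tent raising (finishes hour 3); floral arrangement (finishes hour 6, plus 2-hour gap → hour 8). That puts its earliest start at hour 8; it finishes at 8 + 4 = hour 12.

Working backward from the deadline:
Nothing follows the final walkthrough; the deadline of hour 17 is its only limit. It must start by 17 − 1 = hour 16.
Catering load-in has to be done before the final walkthrough (must start by hour 16). That means finishing by hour 16, i.e. starting by 16 − 4 = hour 12.
So catering load-in can start as early as hour 8 and as late as hour 12, giving 12 − 8 = 4 hours of slack.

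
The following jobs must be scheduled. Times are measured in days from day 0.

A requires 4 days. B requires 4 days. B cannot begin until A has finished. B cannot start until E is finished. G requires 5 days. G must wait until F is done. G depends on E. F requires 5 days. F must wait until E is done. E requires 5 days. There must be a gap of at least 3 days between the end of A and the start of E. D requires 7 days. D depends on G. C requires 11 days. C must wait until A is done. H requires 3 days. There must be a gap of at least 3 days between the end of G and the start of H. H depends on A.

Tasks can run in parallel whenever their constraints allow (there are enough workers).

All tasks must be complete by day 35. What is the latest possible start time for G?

23

To finish by day 35, D (duration 7) must start no later than day 28.
H must finish by day 35; it takes 3 days, so it must start by 35 − 3 = day 32.
G feeds D (must start by day 28); H (must start by day 32, minus 3-day gap → day 29). Taking the minimum, G must finish by day 28 and start by 28 − 5 = day 23.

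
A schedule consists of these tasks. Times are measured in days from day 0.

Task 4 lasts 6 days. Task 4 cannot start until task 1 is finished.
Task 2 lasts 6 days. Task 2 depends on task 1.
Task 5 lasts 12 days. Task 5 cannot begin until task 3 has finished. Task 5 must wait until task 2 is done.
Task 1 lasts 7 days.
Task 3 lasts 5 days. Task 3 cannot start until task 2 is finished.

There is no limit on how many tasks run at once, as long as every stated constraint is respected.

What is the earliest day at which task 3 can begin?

13

Task 1 has no prerequisites, so it starts at day 0 and finishes at day 7.
Task 2 cannot begin until task 1 (finishes day 7). It runs from day 7 to 7 + 6 = day 13.
Task 3 waits on task 2 (finishes day 13), so the earliest it can start is day 13.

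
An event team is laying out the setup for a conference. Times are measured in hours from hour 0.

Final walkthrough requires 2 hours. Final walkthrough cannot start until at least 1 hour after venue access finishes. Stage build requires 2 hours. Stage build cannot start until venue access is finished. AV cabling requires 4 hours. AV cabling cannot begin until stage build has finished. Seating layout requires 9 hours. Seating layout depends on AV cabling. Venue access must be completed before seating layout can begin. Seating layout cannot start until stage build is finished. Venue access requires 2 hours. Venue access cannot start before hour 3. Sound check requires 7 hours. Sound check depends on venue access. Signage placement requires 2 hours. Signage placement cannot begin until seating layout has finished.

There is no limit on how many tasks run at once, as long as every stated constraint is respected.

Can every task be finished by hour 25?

Yes

Venue access waits on its own release at hour 3, so it starts at hour 3 and finishes at 3 + 2 = hour 5.
Final walkthrough cannot begin until venue access (finishes hour 5, plus 1-hour gap → hour 6). It runs from hour 6 to 6 + 2 = hour 8.
Sound check waits on venue access (finishes hour 5), so it starts at hour 5 and finishes at 5 + 7 = hour 12.
Stage build cannot begin until venue access (finishes hour 5). It runs from hour 5 to 5 + 2 = hour 7.
After stage build (finishes hour 7), AV cabling can start at hour 7 and finishes at hour 11.
For seating layout: AV cabling (finishes hour 11); venue access (finishes hour 5); stage build (finishes hour 7). Taking the maximum gives a start of hour 11, and it finishes at 11 + 9 = hour 20.
Signage placement cannot begin until seating layout (finishes hour 20). It runs from hour 20 to 20 + 2 = hour 22.
Every task is finished by hour 22, which is no later than the deadline of 25, so the schedule is feasible.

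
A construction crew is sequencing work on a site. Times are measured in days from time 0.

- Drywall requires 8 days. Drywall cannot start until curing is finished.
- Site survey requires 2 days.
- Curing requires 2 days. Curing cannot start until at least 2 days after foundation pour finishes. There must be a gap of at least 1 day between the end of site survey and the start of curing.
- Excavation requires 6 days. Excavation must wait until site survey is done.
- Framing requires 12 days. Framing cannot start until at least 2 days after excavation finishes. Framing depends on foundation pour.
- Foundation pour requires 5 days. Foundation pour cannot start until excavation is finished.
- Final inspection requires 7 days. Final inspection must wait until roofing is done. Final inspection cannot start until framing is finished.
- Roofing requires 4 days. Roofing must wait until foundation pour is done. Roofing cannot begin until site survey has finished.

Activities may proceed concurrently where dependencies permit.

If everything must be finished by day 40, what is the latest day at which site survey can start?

Nothing follows drywall; the deadline of day 40 is its only limit. It must start by 40 − 8 = day 32.
Curing must finish before drywall (must start by day 32). With a 2-day duration, curing must start by 32 − 2 = day 30.
Final inspection must finish by day 40; it takes 7 days, so it must start by 40 − 7 = day 33.
Framing feeds into final inspection (must start by day 33); so framing must finish by day 33 and therefore start by day 21.
Roofing has to be done before final inspection (must start by day 33). That means finishing by day 33, i.e. starting by 33 − 4 = day 29.
Foundation pour has several dependents: curing (must start by day 30, minus 2-day gap → day 28); framing (must start by day 21); roofing (must start by day 29). The earliest of those limits is day 21, so foundation pour must start by 21 − 5 = day 16.
Excavation must finish in time for foundation pour (must start by day 16); framing (must start by day 21, minus 2-day gap → day 19). The tightest is day 16, so excavation must start by 16 − 6 = day 10.
Site survey must finish in time for excavation (must start by day 10); curing (must start by day 30, minus 1-day gap → day 29); roofing (must start by day 29). The tightest is day 10, so site survey must start by 10 − 2 = day 8.

8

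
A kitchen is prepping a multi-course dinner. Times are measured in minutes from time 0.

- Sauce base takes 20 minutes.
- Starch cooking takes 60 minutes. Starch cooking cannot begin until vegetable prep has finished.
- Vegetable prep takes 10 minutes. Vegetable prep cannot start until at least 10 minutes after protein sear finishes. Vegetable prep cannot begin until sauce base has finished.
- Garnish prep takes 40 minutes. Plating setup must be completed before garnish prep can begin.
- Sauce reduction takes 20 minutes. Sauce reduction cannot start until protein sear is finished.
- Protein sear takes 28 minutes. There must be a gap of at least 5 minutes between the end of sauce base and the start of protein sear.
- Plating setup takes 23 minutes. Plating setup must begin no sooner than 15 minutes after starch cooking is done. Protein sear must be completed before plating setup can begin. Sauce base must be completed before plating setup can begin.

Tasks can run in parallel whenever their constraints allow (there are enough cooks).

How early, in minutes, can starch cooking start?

73

Sauce base can start immediately at minute 0; it finishes at minute 20.
After sauce base (finishes minute 20, plus 5-minute gap → minute 25), protein sear can start at minute 25 and finishes at minute 53.
Vegetable prep has to wait for protein sear (finishes minute 53, plus 10-minute gap → minute 63); sauce base (finishes minute 20). The latest of these is minute 63, so vegetable prep runs minute 63 to 63 + 10 = minute 73.
Starch cooking waits on vegetable prep (finishes minute 73), so the earliest it can start is minute 73.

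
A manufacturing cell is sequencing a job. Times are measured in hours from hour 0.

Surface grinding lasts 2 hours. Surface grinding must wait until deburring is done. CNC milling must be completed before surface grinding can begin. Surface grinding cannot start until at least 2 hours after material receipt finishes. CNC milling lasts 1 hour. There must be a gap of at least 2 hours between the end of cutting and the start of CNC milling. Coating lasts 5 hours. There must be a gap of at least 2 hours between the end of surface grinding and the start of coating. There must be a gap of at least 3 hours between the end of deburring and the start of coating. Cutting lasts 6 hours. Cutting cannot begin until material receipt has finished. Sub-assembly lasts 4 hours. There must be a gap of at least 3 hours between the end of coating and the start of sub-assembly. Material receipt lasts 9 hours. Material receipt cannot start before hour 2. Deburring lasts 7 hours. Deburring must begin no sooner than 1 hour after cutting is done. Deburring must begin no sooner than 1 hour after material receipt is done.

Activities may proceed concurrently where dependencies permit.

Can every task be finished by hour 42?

Yes

After its own release at hour 2, material receipt can start at hour 2 and finishes at hour 11.
Cutting cannot begin until material receipt (finishes hour 11). It runs from hour 11 to 11 + 6 = hour 17.
After cutting (finishes hour 17, plus 2-hour gap → hour 19), CNC milling can start at hour 19 and finishes at hour 20.
For deburring: cutting (finishes hour 17, plus 1-hour gap → hour 18); material receipt (finishes hour 11, plus 1-hour gap → hour 12). Taking the maximum gives a start of hour 18, and it finishes at 18 + 7 = hour 25.
For surface grinding: deburring (finishes hour 25); CNC milling (finishes hour 20); material receipt (finishes hour 11, plus 2-hour gap → hour 13). Taking the maximum gives a start of hour 25, and it finishes at 25 + 2 = hour 27.
For coating: surface grinding (finishes hour 27, plus 2-hour gap → hour 29); deburring (finishes hour 25, plus 3-hour gap → hour 28). Taking the maximum gives a start of hour 29, and it finishes at 29 + 5 = hour 34.
After coating (finishes hour 34, plus 3-hour gap → hour 37), sub-assembly can start at hour 37 and finishes at hour 41.
Every task is finished by hour 41, which is no later than the deadline of 42, so the schedule is feasible.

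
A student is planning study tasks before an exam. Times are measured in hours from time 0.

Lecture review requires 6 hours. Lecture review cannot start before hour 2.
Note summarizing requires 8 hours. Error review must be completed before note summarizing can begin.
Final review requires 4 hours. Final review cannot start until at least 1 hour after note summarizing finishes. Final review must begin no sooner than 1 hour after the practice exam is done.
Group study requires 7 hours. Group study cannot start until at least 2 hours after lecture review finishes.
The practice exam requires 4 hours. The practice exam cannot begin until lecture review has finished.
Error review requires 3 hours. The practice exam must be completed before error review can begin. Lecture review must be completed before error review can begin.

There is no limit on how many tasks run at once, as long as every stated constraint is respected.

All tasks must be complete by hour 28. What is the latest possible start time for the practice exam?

8

Final review must finish by hour 28; it takes 4 hours, so it must start by 28 − 4 = hour 24.
Note summarizing has to be done before final review (must start by hour 24, minus 1-hour gap → hour 23). That means finishing by hour 23, i.e. starting by 23 − 8 = hour 15.
Error review feeds into note summarizing (must start by hour 15); so error review must finish by hour 15 and therefore start by hour 12.
For the practice exam: error review (must start by hour 12); final review (must start by hour 24, minus 1-hour gap → hour 23). The most restrictive is hour 12; with a 4-hour duration, the practice exam must start by hour 8.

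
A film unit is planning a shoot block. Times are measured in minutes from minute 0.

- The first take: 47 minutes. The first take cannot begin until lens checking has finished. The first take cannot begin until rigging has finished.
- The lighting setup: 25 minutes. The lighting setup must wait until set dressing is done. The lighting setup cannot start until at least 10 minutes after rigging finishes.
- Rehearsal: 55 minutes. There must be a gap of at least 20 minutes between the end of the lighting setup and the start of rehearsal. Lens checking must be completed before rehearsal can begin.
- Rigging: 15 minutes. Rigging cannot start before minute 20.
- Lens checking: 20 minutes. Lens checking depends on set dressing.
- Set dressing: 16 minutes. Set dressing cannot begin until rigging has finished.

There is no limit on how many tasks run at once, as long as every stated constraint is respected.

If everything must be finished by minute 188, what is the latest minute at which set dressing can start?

72

Rehearsal has no dependents, so it just needs to finish by minute 188. Starting by 188 − 55 = minute 133 achieves that.
The lighting setup feeds into rehearsal (must start by minute 133, minus 20-minute gap → minute 113); so the lighting setup must finish by minute 113 and therefore start by minute 88.
The first take must finish by minute 188; it takes 47 minutes, so it must start by 188 − 47 = minute 141.
Lens checking feeds rehearsal (must start by minute 133); the first take (must start by minute 141). Taking the minimum, lens checking must finish by minute 133 and start by 133 − 20 = minute 113.
Set dressing has several dependents: the lighting setup (must start by minute 88); lens checking (must start by minute 113). The earliest of those limits is minute 88, so set dressing must start by 88 − 16 = minute 72.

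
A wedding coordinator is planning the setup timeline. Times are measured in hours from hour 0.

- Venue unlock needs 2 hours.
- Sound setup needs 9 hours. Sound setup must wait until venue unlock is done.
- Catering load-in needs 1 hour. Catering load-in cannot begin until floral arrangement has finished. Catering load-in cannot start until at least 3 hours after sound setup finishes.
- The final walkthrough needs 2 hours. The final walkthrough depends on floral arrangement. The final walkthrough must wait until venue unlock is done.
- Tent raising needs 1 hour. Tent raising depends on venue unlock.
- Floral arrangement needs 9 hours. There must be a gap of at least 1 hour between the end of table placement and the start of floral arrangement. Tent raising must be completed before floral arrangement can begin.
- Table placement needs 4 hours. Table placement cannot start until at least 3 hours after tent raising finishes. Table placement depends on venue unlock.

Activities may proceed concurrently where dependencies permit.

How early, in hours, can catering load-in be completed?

Venue unlock can start immediately at hour 0; it finishes at hour 2.
Sound setup waits on venue unlock (finishes hour 2), so it starts at hour 2 and finishes at 2 + 9 = hour 11.
Tent raising cannot begin until venue unlock (finishes hour 2). It runs from hour 2 to 2 + 1 = hour 3.
For table placement: tent raising (finishes hour 3, plus 3-hour gap → hour 6); venue unlock (finishes hour 2). Taking the maximum gives a start of hour 6, and it finishes at 6 + 4 = hour 10.
Floral arrangement cannot start until table placement (finishes hour 10, plus 1-hour gap → hour 11); tent raising (finishes hour 3). The controlling bound is hour 11, so floral arrangement finishes at 11 + 9 = hour 20.
For catering load-in: floral arrangement (finishes hour 20); sound setup (finishes hour 11, plus 3-hour gap → hour 14). Taking the maximum gives a start of hour 20, and it finishes at 20 + 1 = hour 21.

21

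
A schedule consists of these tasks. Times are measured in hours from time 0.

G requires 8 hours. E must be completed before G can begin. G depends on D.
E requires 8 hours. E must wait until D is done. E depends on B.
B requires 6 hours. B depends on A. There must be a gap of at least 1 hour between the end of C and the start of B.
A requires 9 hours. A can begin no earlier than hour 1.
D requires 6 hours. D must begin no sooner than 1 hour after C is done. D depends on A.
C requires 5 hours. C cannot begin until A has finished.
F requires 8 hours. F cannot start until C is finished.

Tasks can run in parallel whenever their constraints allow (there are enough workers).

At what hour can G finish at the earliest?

After its own release at hour 1, A can start at hour 1 and finishes at hour 10.
C cannot begin until A (finishes hour 10). It runs from hour 10 to 10 + 5 = hour 15.
D has to wait for C (finishes hour 15, plus 1-hour gap → hour 16); A (finishes hour 10). The latest of these is hour 16, so D runs hour 16 to 16 + 6 = hour 22.
For B: A (finishes hour 10); C (finishes hour 15, plus 1-hour gap → hour 16). Taking the maximum gives a start of hour 16, and it finishes at 16 + 6 = hour 22.
E cannot start until D (finishes hour 22); B (finishes hour 22). The controlling bound is hour 22, so E finishes at 22 + 8 = hour 30.
G cannot start until E (finishes hour 30); D (finishes hour 22). The controlling bound is hour 30, so G finishes at 30 + 8 = hour 38.

38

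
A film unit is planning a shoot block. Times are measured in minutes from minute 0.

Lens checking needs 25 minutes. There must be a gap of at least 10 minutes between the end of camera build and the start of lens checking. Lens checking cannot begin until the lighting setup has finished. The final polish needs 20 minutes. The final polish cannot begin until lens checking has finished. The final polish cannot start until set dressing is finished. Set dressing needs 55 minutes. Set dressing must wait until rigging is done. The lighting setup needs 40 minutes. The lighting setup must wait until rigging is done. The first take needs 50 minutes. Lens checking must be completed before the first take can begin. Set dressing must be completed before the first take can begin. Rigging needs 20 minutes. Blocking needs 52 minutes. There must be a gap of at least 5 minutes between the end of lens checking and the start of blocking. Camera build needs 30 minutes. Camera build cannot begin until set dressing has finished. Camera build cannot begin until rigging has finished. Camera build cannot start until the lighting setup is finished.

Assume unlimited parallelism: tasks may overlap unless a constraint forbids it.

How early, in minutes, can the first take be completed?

190

Rigging has no prerequisites, so it starts at minute 0 and finishes at minute 20.
After rigging (finishes minute 20), the lighting setup can start at minute 20 and finishes at minute 60.
After rigging (finishes minute 20), set dressing can start at minute 20 and finishes at minute 75.
Camera build cannot start until set dressing (finishes minute 75); rigging (finishes minute 20); the lighting setup (finishes minute 60). The controlling bound is minute 75, so camera build finishes at 75 + 30 = minute 105.
For lens checking: camera build (finishes minute 105, plus 10-minute gap → minute 115); the lighting setup (finishes minute 60). Taking the maximum gives a start of minute 115, and it finishes at 115 + 25 = minute 140.
The first take cannot start until lens checking (finishes minute 140); set dressing (finishes minute 75). The controlling bound is minute 140, so the first take finishes at 140 + 50 = minute 190.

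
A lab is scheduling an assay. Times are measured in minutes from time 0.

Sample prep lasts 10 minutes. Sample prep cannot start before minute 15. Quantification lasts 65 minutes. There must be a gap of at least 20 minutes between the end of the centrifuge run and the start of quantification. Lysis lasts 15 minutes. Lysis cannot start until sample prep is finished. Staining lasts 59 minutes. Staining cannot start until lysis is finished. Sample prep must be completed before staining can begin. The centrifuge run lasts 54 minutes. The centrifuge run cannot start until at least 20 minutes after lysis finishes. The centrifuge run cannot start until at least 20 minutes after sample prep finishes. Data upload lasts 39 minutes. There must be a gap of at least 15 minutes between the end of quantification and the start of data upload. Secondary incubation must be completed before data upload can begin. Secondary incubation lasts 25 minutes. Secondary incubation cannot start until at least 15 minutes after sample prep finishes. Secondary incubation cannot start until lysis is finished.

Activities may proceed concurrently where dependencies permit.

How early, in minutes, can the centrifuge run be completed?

114

Sample prep cannot begin until its own release at minute 15. It runs from minute 15 to 15 + 10 = minute 25.
Lysis waits on sample prep (finishes minute 25), so it starts at minute 25 and finishes at 25 + 15 = minute 40.
For the centrifuge run: lysis (finishes minute 40, plus 20-minute gap → minute 60); sample prep (finishes minute 25, plus 20-minute gap → minute 45). Taking the maximum gives a start of minute 60, and it finishes at 60 + 54 = minute 114.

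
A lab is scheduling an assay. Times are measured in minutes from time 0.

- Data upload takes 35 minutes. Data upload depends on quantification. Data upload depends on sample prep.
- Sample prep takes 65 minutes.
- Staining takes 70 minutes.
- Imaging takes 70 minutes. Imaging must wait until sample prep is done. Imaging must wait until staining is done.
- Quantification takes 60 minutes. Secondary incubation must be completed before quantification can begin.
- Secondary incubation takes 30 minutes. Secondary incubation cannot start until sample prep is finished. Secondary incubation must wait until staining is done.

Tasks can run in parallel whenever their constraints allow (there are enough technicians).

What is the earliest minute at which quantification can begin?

Nothing blocks staining, so it runs from minute 0 to minute 70.
Sample prep can start immediately at minute 0; it finishes at minute 65.
Secondary incubation cannot start until sample prep (finishes minute 65); staining (finishes minute 70). The controlling bound is minute 70, so secondary incubation finishes at 70 + 30 = minute 100.
Quantification waits on secondary incubation (finishes minute 100), so the earliest it can start is minute 100.

100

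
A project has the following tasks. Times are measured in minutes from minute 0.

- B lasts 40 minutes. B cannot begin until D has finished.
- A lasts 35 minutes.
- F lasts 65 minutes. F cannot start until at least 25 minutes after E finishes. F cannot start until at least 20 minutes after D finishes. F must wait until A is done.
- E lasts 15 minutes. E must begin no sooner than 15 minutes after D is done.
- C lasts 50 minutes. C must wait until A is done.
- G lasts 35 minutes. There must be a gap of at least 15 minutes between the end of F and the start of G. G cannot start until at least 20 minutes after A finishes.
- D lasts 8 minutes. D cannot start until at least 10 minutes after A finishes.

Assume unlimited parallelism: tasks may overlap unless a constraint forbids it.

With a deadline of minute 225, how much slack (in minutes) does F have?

A can start immediately at minute 0; it finishes at minute 35.
D cannot begin until A (finishes minute 35, plus 10-minute gap → minute 45). It runs from minute 45 to 45 + 8 = minute 53.
E waits on D (finishes minute 53, plus 15-minute gap → minute 68), so it starts at minute 68 and finishes at 68 + 15 = minute 83.
For F: E (finishes minute 83, plus 25-minute gap → minute 108); D (finishes minute 53, plus 20-minute gap → minute 73); A (finishes minute 35). Taking the maximum gives a start of minute 108, and it finishes at 108 + 65 = minute 173.

Working backward from the deadline:
To finish by minute 225, G (duration 35) must start no later than minute 190.
F feeds into G (must start by minute 190, minus 15-minute gap → minute 175); so F must finish by minute 175 and therefore start by minute 110.
So F can start as early as minute 108 and as late as minute 110, giving 110 − 108 = 2 minutes of slack.

2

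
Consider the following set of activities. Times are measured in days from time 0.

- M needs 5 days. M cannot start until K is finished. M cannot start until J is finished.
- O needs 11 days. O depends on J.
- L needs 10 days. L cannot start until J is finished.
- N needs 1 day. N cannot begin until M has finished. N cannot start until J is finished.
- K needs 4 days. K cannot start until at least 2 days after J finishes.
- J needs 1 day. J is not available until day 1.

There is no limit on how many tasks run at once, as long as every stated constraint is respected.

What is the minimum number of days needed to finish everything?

After its own release at day 1, J can start at day 1 and finishes at day 2.
After J (finishes day 2), O can start at day 2 and finishes at day 13.
L cannot begin until J (finishes day 2). It runs from day 2 to 2 + 10 = day 12.
After J (finishes day 2, plus 2-day gap → day 4), K can start at day 4 and finishes at day 8.
For M: K (finishes day 8); J (finishes day 2). Taking the maximum gives a start of day 8, and it finishes at 8 + 5 = day 13.
N has to wait for M (finishes day 13); J (finishes day 2). The latest of these is day 13, so N runs day 13 to 13 + 1 = day 14.
All tasks are finished once the last one completes. Finish times: J at 2, K at 8, L at 12, M at 13, N at 14, O at 13. The latest is day 14.

14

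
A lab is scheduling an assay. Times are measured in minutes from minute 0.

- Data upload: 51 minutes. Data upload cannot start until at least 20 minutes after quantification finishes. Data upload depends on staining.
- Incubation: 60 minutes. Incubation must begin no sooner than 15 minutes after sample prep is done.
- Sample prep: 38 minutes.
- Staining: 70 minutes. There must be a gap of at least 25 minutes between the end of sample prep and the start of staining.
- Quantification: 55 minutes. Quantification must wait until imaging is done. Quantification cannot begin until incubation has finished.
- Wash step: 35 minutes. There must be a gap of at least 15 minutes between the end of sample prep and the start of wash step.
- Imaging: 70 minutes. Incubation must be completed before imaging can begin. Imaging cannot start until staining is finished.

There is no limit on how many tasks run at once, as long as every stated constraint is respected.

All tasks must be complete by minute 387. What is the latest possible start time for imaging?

Nothing follows data upload; the deadline of minute 387 is its only limit. It must start by 387 − 51 = minute 336.
Quantification feeds into data upload (must start by minute 336, minus 20-minute gap → minute 316); so quantification must finish by minute 316 and therefore start by minute 261.
Imaging must finish before quantification (must start by minute 261). With a 70-minute duration, imaging must start by 261 − 70 = minute 191.

191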